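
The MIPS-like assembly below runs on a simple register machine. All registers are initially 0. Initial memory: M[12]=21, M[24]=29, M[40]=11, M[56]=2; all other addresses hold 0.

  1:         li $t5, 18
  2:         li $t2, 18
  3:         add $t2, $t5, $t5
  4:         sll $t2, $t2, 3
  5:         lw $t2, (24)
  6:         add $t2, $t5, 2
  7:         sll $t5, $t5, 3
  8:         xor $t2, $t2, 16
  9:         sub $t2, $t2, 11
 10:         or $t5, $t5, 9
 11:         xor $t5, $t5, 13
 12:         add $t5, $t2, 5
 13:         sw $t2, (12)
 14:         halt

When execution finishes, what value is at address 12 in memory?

-7

li $t5, 18 → $t5=18
li $t2, 18 → $t2=18
add $t2, $t5, $t5 → $t2=18+18=36
sll $t2, $t2, 3 → $t2=36<<3=288
lw $t2, (24) → $t2=M[24]=29
add $t2, $t5, 2 → $t2=18+2=20
sll $t5, $t5, 3 → $t5=18<<3=144
xor $t2, $t2, 16 → $t2=20^16=4
sub $t2, $t2, 11 → $t2=4-11=-7
or $t5, $t5, 9 → $t5=144|9=153
xor $t5, $t5, 13 → $t5=153^13=148
add $t5, $t2, 5 → $t5=(-7)+5=-2
sw $t2, (12) → M[12]=-7
halt.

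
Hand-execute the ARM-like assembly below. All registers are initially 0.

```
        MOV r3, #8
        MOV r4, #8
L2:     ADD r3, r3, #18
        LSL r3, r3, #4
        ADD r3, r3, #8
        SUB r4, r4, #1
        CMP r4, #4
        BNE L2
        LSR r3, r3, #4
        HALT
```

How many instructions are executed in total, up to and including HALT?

MOV r3, #8 → r3=8
MOV r4, #8 → r4=8
ADD r3, r3, #18 → r3=8+18=26
LSL r3, r3, #4 → r3=26<<4=416
ADD r3, r3, #8 → r3=416+8=424
SUB r4, r4, #1 → r4=8-1=7
CMP r4, #4  (cmp 7,4)
BNE L2: taken
ADD r3, r3, #18 → r3=424+18=442
LSL r3, r3, #4 → r3=442<<4=7072
ADD r3, r3, #8 → r3=7072+8=7080
SUB r4, r4, #1 → r4=7-1=6
CMP r4, #4  (cmp 6,4)
BNE L2: taken
ADD r3, r3, #18 → r3=7080+18=7098
LSL r3, r3, #4 → r3=7098<<4=113568
ADD r3, r3, #8 → r3=113568+8=113576
SUB r4, r4, #1 → r4=6-1=5
CMP r4, #4  (cmp 5,4)
BNE L2: taken
ADD r3, r3, #18 → r3=113576+18=113594
LSL r3, r3, #4 → r3=113594<<4=1817504
ADD r3, r3, #8 → r3=1817504+8=1817512
SUB r4, r4, #1 → r4=5-1=4
CMP r4, #4  (cmp 4,4)
BNE L2: not taken
LSR r3, r3, #4 → r3=1817512>>4=113594
halt.
Total executed instructions: 28.

28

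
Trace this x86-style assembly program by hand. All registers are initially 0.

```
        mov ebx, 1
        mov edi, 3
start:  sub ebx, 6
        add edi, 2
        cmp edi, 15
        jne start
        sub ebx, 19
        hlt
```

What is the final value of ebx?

-54

mov ebx, 1 → ebx=1
mov edi, 3 → edi=3
sub ebx, 6 → ebx=1-6=-5
add edi, 2 → edi=3+2=5
cmp edi, 15  (cmp 5,15)
jne start: taken
sub ebx, 6 → ebx=(-5)-6=-11
add edi, 2 → edi=5+2=7
cmp edi, 15  (cmp 7,15)
jne start: taken
sub ebx, 6 → ebx=(-11)-6=-17
add edi, 2 → edi=7+2=9
cmp edi, 15  (cmp 9,15)
jne start: taken
sub ebx, 6 → ebx=(-17)-6=-23
add edi, 2 → edi=9+2=11
cmp edi, 15  (cmp 11,15)
jne start: taken
sub ebx, 6 → ebx=(-23)-6=-29
add edi, 2 → edi=11+2=13
cmp edi, 15  (cmp 13,15)
jne start: taken
sub ebx, 6 → ebx=(-29)-6=-35
add edi, 2 → edi=13+2=15
cmp edi, 15  (cmp 15,15)
jne start: not taken
sub ebx, 19 → ebx=(-35)-19=-54
halt.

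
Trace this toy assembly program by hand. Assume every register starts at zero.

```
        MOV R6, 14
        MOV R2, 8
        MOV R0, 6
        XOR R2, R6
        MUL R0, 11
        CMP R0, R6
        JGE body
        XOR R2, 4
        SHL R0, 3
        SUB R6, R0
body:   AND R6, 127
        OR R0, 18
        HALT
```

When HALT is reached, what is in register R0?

82

MOV R6, 14 → R6=14
MOV R2, 8 → R2=8
MOV R0, 6 → R0=6
XOR R2, R6 → R2=8^14=6
MUL R0, 11 → R0=6*11=66
CMP R0, R6  (cmp 66,14)
JGE body: taken
AND R6, 127 → R6=14&127=14
OR R0, 18 → R0=66|18=82
halt.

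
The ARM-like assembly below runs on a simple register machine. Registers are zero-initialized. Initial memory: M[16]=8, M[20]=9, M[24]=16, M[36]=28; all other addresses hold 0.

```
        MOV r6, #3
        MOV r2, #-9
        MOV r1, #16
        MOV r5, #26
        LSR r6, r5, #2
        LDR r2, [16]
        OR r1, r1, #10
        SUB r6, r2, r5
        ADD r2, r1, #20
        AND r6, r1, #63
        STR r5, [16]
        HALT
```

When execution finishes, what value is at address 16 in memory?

r6=3
r2=-9
r1=16
r5=26
r6=26>>2=6
r2=M[16]=8
r1=16|10=26
r6=8-26=-18
r2=26+20=46
r6=26&63=26
STR r5, [16] → M[16]=26
halt.

26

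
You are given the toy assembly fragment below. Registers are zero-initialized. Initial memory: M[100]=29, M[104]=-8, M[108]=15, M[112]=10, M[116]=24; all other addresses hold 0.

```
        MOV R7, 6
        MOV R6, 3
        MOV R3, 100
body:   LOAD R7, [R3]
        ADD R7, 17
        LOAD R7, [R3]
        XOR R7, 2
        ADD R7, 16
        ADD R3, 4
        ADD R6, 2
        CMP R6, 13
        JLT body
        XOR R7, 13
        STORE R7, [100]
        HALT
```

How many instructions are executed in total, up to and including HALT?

after MOV R7, 6: R7=6
after MOV R6, 3: R6=3
after MOV R3, 100: R3=100
after LOAD R7, [R3]: R7=M[100]=29
after ADD R7, 17: R7=29+17=46
after LOAD R7, [R3]: R7=M[100]=29
after XOR R7, 2: R7=29^2=31
after ADD R7, 16: R7=31+16=47
after ADD R3, 4: R3=100+4=104
after ADD R6, 2: R6=3+2=5
CMP R6, 13  (cmp 5,13)
JLT body: taken
after LOAD R7, [R3]: R7=M[104]=-8
after ADD R7, 17: R7=(-8)+17=9
after LOAD R7, [R3]: R7=M[104]=-8
after XOR R7, 2: R7=(-8)^2=-6
after ADD R7, 16: R7=(-6)+16=10
after ADD R3, 4: R3=104+4=108
after ADD R6, 2: R6=5+2=7
CMP R6, 13  (cmp 7,13)
JLT body: taken
after LOAD R7, [R3]: R7=M[108]=15
after ADD R7, 17: R7=15+17=32
after LOAD R7, [R3]: R7=M[108]=15
after XOR R7, 2: R7=15^2=13
after ADD R7, 16: R7=13+16=29
after ADD R3, 4: R3=108+4=112
after ADD R6, 2: R6=7+2=9
CMP R6, 13  (cmp 9,13)
JLT body: taken
after LOAD R7, [R3]: R7=M[112]=10
after ADD R7, 17: R7=10+17=27
after LOAD R7, [R3]: R7=M[112]=10
after XOR R7, 2: R7=10^2=8
after ADD R7, 16: R7=8+16=24
after ADD R3, 4: R3=112+4=116
after ADD R6, 2: R6=9+2=11
CMP R6, 13  (cmp 11,13)
JLT body: taken
after LOAD R7, [R3]: R7=M[116]=24
after ADD R7, 17: R7=24+17=41
after LOAD R7, [R3]: R7=M[116]=24
after XOR R7, 2: R7=24^2=26
after ADD R7, 16: R7=26+16=42
after ADD R3, 4: R3=116+4=120
after ADD R6, 2: R6=11+2=13
CMP R6, 13  (cmp 13,13)
JLT body: not taken
after XOR R7, 13: R7=42^13=39
STORE R7, [100] → M[100]=39
halt.
Total executed instructions: 51.

51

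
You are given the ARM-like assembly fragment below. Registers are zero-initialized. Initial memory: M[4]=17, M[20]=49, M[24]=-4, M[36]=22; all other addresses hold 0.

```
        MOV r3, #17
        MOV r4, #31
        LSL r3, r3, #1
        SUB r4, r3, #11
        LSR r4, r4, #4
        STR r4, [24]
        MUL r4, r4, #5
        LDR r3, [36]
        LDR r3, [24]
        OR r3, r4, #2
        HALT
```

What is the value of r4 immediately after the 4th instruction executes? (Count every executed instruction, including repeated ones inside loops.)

23

r3=17
r4=31
r3=17<<1=34
r4=34-11=23
After step 4: r4 = 23.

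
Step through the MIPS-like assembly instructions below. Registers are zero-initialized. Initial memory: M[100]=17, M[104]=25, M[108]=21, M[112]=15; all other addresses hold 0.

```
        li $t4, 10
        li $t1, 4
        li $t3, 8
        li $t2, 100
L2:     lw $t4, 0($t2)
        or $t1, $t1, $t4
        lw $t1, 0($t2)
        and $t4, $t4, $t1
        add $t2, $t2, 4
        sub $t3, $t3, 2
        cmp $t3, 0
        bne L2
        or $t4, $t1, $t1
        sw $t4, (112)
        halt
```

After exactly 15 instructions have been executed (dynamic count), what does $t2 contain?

li $t4, 10 → $t4=10
li $t1, 4 → $t1=4
li $t3, 8 → $t3=8
li $t2, 100 → $t2=100
lw $t4, 0($t2) → $t4=M[100]=17
or $t1, $t1, $t4 → $t1=4|17=21
lw $t1, 0($t2) → $t1=M[100]=17
and $t4, $t4, $t1 → $t4=17&17=17
add $t2, $t2, 4 → $t2=100+4=104
sub $t3, $t3, 2 → $t3=8-2=6
cmp $t3, 0  (cmp 6,0)
bne L2: taken
lw $t4, 0($t2) → $t4=M[104]=25
or $t1, $t1, $t4 → $t1=17|25=25
lw $t1, 0($t2) → $t1=M[104]=25
After step 15: $t2 = 104.

104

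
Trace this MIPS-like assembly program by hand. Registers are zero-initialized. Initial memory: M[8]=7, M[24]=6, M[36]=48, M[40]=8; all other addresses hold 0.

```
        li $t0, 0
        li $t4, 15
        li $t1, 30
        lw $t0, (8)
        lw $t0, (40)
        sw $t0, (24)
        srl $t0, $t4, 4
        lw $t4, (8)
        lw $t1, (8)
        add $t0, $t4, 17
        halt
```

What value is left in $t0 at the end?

24

$t0=0
$t4=15
$t1=30
$t0=M[8]=7
$t0=M[40]=8
sw $t0, (24) → M[24]=8
$t0=15>>4=0
$t4=M[8]=7
$t1=M[8]=7
$t0=7+17=24
halt.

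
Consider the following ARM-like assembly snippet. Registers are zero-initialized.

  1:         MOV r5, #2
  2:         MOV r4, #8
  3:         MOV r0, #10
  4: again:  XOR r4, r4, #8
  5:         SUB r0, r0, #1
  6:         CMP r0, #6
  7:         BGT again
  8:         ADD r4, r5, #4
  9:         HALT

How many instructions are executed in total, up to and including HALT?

MOV r5, #2 → r5=2
MOV r4, #8 → r4=8
MOV r0, #10 → r0=10
XOR r4, r4, #8 → r4=8^8=0
SUB r0, r0, #1 → r0=10-1=9
CMP r0, #6  (cmp 9,6)
BGT again: taken
XOR r4, r4, #8 → r4=0^8=8
SUB r0, r0, #1 → r0=9-1=8
CMP r0, #6  (cmp 8,6)
BGT again: taken
XOR r4, r4, #8 → r4=8^8=0
SUB r0, r0, #1 → r0=8-1=7
CMP r0, #6  (cmp 7,6)
BGT again: taken
XOR r4, r4, #8 → r4=0^8=8
SUB r0, r0, #1 → r0=7-1=6
CMP r0, #6  (cmp 6,6)
BGT again: not taken
ADD r4, r5, #4 → r4=2+4=6
halt.
Total executed instructions: 21.

21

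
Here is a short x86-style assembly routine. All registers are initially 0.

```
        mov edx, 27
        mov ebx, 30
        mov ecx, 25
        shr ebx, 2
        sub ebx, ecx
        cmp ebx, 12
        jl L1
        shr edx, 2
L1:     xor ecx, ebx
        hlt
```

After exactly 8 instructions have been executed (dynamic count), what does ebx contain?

-18

edx=27
ebx=30
ecx=25
ebx=30>>2=7
ebx=7-25=-18
cmp ebx, 12  (cmp -18,12)
jl L1: taken
ecx=25^(-18)=-9
After step 8: ebx = -18.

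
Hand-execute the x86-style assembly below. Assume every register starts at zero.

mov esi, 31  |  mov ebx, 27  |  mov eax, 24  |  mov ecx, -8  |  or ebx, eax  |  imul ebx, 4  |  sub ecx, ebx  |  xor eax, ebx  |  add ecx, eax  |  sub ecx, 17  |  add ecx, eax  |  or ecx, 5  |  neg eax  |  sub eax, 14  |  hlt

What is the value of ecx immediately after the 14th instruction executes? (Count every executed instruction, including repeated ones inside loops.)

mov esi, 31 → esi=31
mov ebx, 27 → ebx=27
mov eax, 24 → eax=24
mov ecx, -8 → ecx=-8
or ebx, eax → ebx=27|24=27
imul ebx, 4 → ebx=27*4=108
sub ecx, ebx → ecx=(-8)-108=-116
xor eax, ebx → eax=24^108=116
add ecx, eax → ecx=(-116)+116=0
sub ecx, 17 → ecx=0-17=-17
add ecx, eax → ecx=(-17)+116=99
or ecx, 5 → ecx=99|5=103
neg eax → eax=-(116)=-116
sub eax, 14 → eax=(-116)-14=-130
After step 14: ecx = 103.

103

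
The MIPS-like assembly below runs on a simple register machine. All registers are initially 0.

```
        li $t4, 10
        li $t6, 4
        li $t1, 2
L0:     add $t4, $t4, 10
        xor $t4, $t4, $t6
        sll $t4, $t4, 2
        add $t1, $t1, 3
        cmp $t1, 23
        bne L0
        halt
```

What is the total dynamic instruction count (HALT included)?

46

$t4=10
$t6=4
$t1=2
$t4=10+10=20
$t4=20^4=16
$t4=16<<2=64
$t1=2+3=5
cmp $t1, 23  (cmp 5,23)
bne L0: taken
$t4=64+10=74
$t4=74^4=78
$t4=78<<2=312
$t1=5+3=8
cmp $t1, 23  (cmp 8,23)
bne L0: taken
$t4=312+10=322
$t4=322^4=326
$t4=326<<2=1304
$t1=8+3=11
cmp $t1, 23  (cmp 11,23)
bne L0: taken
$t4=1304+10=1314
$t4=1314^4=1318
$t4=1318<<2=5272
$t1=11+3=14
cmp $t1, 23  (cmp 14,23)
bne L0: taken
$t4=5272+10=5282
$t4=5282^4=5286
$t4=5286<<2=21144
$t1=14+3=17
cmp $t1, 23  (cmp 17,23)
bne L0: taken
$t4=21144+10=21154
$t4=21154^4=21158
$t4=21158<<2=84632
$t1=17+3=20
cmp $t1, 23  (cmp 20,23)
bne L0: taken
$t4=84632+10=84642
$t4=84642^4=84646
$t4=84646<<2=338584
$t1=20+3=23
cmp $t1, 23  (cmp 23,23)
bne L0: not taken
halt.
Total executed instructions: 46.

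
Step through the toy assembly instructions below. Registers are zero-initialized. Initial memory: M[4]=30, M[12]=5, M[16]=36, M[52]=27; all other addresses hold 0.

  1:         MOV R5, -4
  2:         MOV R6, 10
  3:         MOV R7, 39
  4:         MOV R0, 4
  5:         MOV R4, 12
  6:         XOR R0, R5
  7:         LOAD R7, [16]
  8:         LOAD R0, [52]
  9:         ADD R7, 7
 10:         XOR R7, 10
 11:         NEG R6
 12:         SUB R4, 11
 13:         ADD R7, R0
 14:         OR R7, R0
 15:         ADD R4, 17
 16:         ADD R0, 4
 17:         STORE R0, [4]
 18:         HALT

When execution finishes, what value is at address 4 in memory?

R5=-4
R6=10
R7=39
R0=4
R4=12
R0=4^(-4)=-8
R7=M[16]=36
R0=M[52]=27
R7=36+7=43
R7=43^10=33
R6=-(10)=-10
R4=12-11=1
R7=33+27=60
R7=60|27=63
R4=1+17=18
R0=27+4=31
STORE R0, [4] → M[4]=31
halt.

31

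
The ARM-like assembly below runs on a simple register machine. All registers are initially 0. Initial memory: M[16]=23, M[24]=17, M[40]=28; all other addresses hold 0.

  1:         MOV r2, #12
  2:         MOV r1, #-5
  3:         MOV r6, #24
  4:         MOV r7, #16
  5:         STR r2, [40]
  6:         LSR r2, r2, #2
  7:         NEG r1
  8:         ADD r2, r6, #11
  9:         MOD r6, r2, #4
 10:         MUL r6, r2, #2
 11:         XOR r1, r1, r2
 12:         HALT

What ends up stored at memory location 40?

12

MOV r2, #12 → r2=12
MOV r1, #-5 → r1=-5
MOV r6, #24 → r6=24
MOV r7, #16 → r7=16
STR r2, [40] → M[40]=12
LSR r2, r2, #2 → r2=12>>2=3
NEG r1 → r1=-(-5)=5
ADD r2, r6, #11 → r2=24+11=35
MOD r6, r2, #4 → r6=35%4=3
MUL r6, r2, #2 → r6=35*2=70
XOR r1, r1, r2 → r1=5^35=38
halt.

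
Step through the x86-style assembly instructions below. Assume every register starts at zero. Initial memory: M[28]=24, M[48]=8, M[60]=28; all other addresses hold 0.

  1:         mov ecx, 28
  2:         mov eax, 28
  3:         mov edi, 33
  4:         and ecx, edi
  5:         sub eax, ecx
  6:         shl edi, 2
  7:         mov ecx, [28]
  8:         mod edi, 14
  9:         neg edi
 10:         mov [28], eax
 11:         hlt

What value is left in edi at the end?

mov ecx, 28 → ecx=28
mov eax, 28 → eax=28
mov edi, 33 → edi=33
and ecx, edi → ecx=28&33=0
sub eax, ecx → eax=28-0=28
shl edi, 2 → edi=33<<2=132
mov ecx, [28] → ecx=M[28]=24
mod edi, 14 → edi=132%14=6
neg edi → edi=-(6)=-6
mov [28], eax → M[28]=28
halt.

-6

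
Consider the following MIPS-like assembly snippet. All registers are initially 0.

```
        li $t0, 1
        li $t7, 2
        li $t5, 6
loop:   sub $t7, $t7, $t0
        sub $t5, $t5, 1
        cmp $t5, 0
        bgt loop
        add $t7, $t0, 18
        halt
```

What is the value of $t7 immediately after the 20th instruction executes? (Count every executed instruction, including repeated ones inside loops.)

after li $t0, 1: $t0=1
after li $t7, 2: $t7=2
after li $t5, 6: $t5=6
after sub $t7, $t7, $t0: $t7=2-1=1
after sub $t5, $t5, 1: $t5=6-1=5
cmp $t5, 0  (cmp 5,0)
bgt loop: taken
after sub $t7, $t7, $t0: $t7=1-1=0
after sub $t5, $t5, 1: $t5=5-1=4
cmp $t5, 0  (cmp 4,0)
bgt loop: taken
after sub $t7, $t7, $t0: $t7=0-1=-1
after sub $t5, $t5, 1: $t5=4-1=3
cmp $t5, 0  (cmp 3,0)
bgt loop: taken
after sub $t7, $t7, $t0: $t7=(-1)-1=-2
after sub $t5, $t5, 1: $t5=3-1=2
cmp $t5, 0  (cmp 2,0)
bgt loop: taken
after sub $t7, $t7, $t0: $t7=(-2)-1=-3
After step 20: $t7 = -3.

-3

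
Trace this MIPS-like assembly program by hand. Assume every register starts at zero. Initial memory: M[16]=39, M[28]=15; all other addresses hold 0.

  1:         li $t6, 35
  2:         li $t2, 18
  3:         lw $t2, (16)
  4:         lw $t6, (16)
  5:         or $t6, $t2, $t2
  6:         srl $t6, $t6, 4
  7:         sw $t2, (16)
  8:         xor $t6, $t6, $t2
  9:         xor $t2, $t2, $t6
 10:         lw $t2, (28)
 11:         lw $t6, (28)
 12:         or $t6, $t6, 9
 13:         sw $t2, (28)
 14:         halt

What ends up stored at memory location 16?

after li $t6, 35: $t6=35
after li $t2, 18: $t2=18
after lw $t2, (16): $t2=M[16]=39
after lw $t6, (16): $t6=M[16]=39
after or $t6, $t2, $t2: $t6=39|39=39
after srl $t6, $t6, 4: $t6=39>>4=2
sw $t2, (16) → M[16]=39
after xor $t6, $t6, $t2: $t6=2^39=37
after xor $t2, $t2, $t6: $t2=39^37=2
after lw $t2, (28): $t2=M[28]=15
after lw $t6, (28): $t6=M[28]=15
after or $t6, $t6, 9: $t6=15|9=15
sw $t2, (28) → M[28]=15
halt.

39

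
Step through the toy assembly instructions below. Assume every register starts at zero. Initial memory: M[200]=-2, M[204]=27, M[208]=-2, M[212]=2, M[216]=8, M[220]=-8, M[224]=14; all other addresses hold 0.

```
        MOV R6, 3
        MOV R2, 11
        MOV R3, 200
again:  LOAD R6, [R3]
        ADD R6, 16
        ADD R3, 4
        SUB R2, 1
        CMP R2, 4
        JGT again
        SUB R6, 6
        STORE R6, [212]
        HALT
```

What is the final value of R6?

R6=3
R2=11
R3=200
R6=M[200]=-2
R6=(-2)+16=14
R3=200+4=204
R2=11-1=10
CMP R2, 4  (cmp 10,4)
JGT again: taken
R6=M[204]=27
R6=27+16=43
R3=204+4=208
R2=10-1=9
CMP R2, 4  (cmp 9,4)
JGT again: taken
R6=M[208]=-2
R6=(-2)+16=14
R3=208+4=212
R2=9-1=8
CMP R2, 4  (cmp 8,4)
JGT again: taken
R6=M[212]=2
R6=2+16=18
R3=212+4=216
R2=8-1=7
CMP R2, 4  (cmp 7,4)
JGT again: taken
R6=M[216]=8
R6=8+16=24
R3=216+4=220
R2=7-1=6
CMP R2, 4  (cmp 6,4)
JGT again: taken
R6=M[220]=-8
R6=(-8)+16=8
R3=220+4=224
R2=6-1=5
CMP R2, 4  (cmp 5,4)
JGT again: taken
R6=M[224]=14
R6=14+16=30
R3=224+4=228
R2=5-1=4
CMP R2, 4  (cmp 4,4)
JGT again: not taken
R6=30-6=24
STORE R6, [212] → M[212]=24
halt.

24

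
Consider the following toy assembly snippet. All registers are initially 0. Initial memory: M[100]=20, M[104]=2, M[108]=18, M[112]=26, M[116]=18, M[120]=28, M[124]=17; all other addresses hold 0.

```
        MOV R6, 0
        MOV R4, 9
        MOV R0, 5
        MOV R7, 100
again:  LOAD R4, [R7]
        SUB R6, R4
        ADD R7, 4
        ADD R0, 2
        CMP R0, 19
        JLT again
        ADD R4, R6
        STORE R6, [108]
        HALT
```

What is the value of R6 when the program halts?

-129

R6=0
R4=9
R0=5
R7=100
R4=M[100]=20
R6=0-20=-20
R7=100+4=104
R0=5+2=7
CMP R0, 19  (cmp 7,19)
JLT again: taken
R4=M[104]=2
R6=(-20)-2=-22
R7=104+4=108
R0=7+2=9
CMP R0, 19  (cmp 9,19)
JLT again: taken
R4=M[108]=18
R6=(-22)-18=-40
R7=108+4=112
R0=9+2=11
CMP R0, 19  (cmp 11,19)
JLT again: taken
R4=M[112]=26
R6=(-40)-26=-66
R7=112+4=116
R0=11+2=13
CMP R0, 19  (cmp 13,19)
JLT again: taken
R4=M[116]=18
R6=(-66)-18=-84
R7=116+4=120
R0=13+2=15
CMP R0, 19  (cmp 15,19)
JLT again: taken
R4=M[120]=28
R6=(-84)-28=-112
R7=120+4=124
R0=15+2=17
CMP R0, 19  (cmp 17,19)
JLT again: taken
R4=M[124]=17
R6=(-112)-17=-129
R7=124+4=128
R0=17+2=19
CMP R0, 19  (cmp 19,19)
JLT again: not taken
R4=17+(-129)=-112
STORE R6, [108] → M[108]=-129
halt.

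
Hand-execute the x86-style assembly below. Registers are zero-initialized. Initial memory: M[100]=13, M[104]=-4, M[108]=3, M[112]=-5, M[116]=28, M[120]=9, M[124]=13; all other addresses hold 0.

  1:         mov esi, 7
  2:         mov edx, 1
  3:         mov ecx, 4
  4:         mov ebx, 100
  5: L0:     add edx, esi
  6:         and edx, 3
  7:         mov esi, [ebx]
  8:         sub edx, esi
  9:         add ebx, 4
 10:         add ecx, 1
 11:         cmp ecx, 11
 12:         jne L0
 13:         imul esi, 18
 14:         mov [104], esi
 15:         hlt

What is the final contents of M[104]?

234

mov esi, 7 → esi=7
mov edx, 1 → edx=1
mov ecx, 4 → ecx=4
mov ebx, 100 → ebx=100
add edx, esi → edx=1+7=8
and edx, 3 → edx=8&3=0
mov esi, [ebx] → esi=M[100]=13
sub edx, esi → edx=0-13=-13
add ebx, 4 → ebx=100+4=104
add ecx, 1 → ecx=4+1=5
cmp ecx, 11  (cmp 5,11)
jne L0: taken
add edx, esi → edx=(-13)+13=0
and edx, 3 → edx=0&3=0
mov esi, [ebx] → esi=M[104]=-4
sub edx, esi → edx=0-(-4)=4
add ebx, 4 → ebx=104+4=108
add ecx, 1 → ecx=5+1=6
cmp ecx, 11  (cmp 6,11)
jne L0: taken
add edx, esi → edx=4+(-4)=0
and edx, 3 → edx=0&3=0
mov esi, [ebx] → esi=M[108]=3
sub edx, esi → edx=0-3=-3
add ebx, 4 → ebx=108+4=112
add ecx, 1 → ecx=6+1=7
cmp ecx, 11  (cmp 7,11)
jne L0: taken
add edx, esi → edx=(-3)+3=0
and edx, 3 → edx=0&3=0
mov esi, [ebx] → esi=M[112]=-5
sub edx, esi → edx=0-(-5)=5
add ebx, 4 → ebx=112+4=116
add ecx, 1 → ecx=7+1=8
cmp ecx, 11  (cmp 8,11)
jne L0: taken
add edx, esi → edx=5+(-5)=0
and edx, 3 → edx=0&3=0
mov esi, [ebx] → esi=M[116]=28
sub edx, esi → edx=0-28=-28
add ebx, 4 → ebx=116+4=120
add ecx, 1 → ecx=8+1=9
cmp ecx, 11  (cmp 9,11)
jne L0: taken
add edx, esi → edx=(-28)+28=0
and edx, 3 → edx=0&3=0
mov esi, [ebx] → esi=M[120]=9
sub edx, esi → edx=0-9=-9
add ebx, 4 → ebx=120+4=124
add ecx, 1 → ecx=9+1=10
cmp ecx, 11  (cmp 10,11)
jne L0: taken
add edx, esi → edx=(-9)+9=0
and edx, 3 → edx=0&3=0
mov esi, [ebx] → esi=M[124]=13
sub edx, esi → edx=0-13=-13
add ebx, 4 → ebx=124+4=128
add ecx, 1 → ecx=10+1=11
cmp ecx, 11  (cmp 11,11)
jne L0: not taken
imul esi, 18 → esi=13*18=234
mov [104], esi → M[104]=234
halt.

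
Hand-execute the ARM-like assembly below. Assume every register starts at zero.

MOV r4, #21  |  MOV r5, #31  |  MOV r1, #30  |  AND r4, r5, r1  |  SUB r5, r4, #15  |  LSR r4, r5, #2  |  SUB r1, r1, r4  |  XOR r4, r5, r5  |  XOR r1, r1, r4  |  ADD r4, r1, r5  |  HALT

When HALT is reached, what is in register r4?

42

MOV r4, #21 → r4=21
MOV r5, #31 → r5=31
MOV r1, #30 → r1=30
AND r4, r5, r1 → r4=31&30=30
SUB r5, r4, #15 → r5=30-15=15
LSR r4, r5, #2 → r4=15>>2=3
SUB r1, r1, r4 → r1=30-3=27
XOR r4, r5, r5 → r4=15^15=0
XOR r1, r1, r4 → r1=27^0=27
ADD r4, r1, r5 → r4=27+15=42
halt.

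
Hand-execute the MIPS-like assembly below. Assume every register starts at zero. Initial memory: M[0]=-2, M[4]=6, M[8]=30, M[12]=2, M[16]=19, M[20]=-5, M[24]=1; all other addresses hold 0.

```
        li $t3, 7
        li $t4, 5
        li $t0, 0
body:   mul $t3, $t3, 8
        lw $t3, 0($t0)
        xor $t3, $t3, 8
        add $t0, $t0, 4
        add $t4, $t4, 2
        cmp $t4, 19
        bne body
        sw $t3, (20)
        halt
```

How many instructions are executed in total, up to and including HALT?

54

after li $t3, 7: $t3=7
after li $t4, 5: $t4=5
after li $t0, 0: $t0=0
after mul $t3, $t3, 8: $t3=7*8=56
after lw $t3, 0($t0): $t3=M[0]=-2
after xor $t3, $t3, 8: $t3=(-2)^8=-10
after add $t0, $t0, 4: $t0=0+4=4
after add $t4, $t4, 2: $t4=5+2=7
cmp $t4, 19  (cmp 7,19)
bne body: taken
after mul $t3, $t3, 8: $t3=(-10)*8=-80
after lw $t3, 0($t0): $t3=M[4]=6
after xor $t3, $t3, 8: $t3=6^8=14
after add $t0, $t0, 4: $t0=4+4=8
after add $t4, $t4, 2: $t4=7+2=9
cmp $t4, 19  (cmp 9,19)
bne body: taken
after mul $t3, $t3, 8: $t3=14*8=112
after lw $t3, 0($t0): $t3=M[8]=30
after xor $t3, $t3, 8: $t3=30^8=22
after add $t0, $t0, 4: $t0=8+4=12
after add $t4, $t4, 2: $t4=9+2=11
cmp $t4, 19  (cmp 11,19)
bne body: taken
after mul $t3, $t3, 8: $t3=22*8=176
after lw $t3, 0($t0): $t3=M[12]=2
after xor $t3, $t3, 8: $t3=2^8=10
after add $t0, $t0, 4: $t0=12+4=16
after add $t4, $t4, 2: $t4=11+2=13
cmp $t4, 19  (cmp 13,19)
bne body: taken
after mul $t3, $t3, 8: $t3=10*8=80
after lw $t3, 0($t0): $t3=M[16]=19
after xor $t3, $t3, 8: $t3=19^8=27
after add $t0, $t0, 4: $t0=16+4=20
after add $t4, $t4, 2: $t4=13+2=15
cmp $t4, 19  (cmp 15,19)
bne body: taken
after mul $t3, $t3, 8: $t3=27*8=216
after lw $t3, 0($t0): $t3=M[20]=-5
after xor $t3, $t3, 8: $t3=(-5)^8=-13
after add $t0, $t0, 4: $t0=20+4=24
after add $t4, $t4, 2: $t4=15+2=17
cmp $t4, 19  (cmp 17,19)
bne body: taken
after mul $t3, $t3, 8: $t3=(-13)*8=-104
after lw $t3, 0($t0): $t3=M[24]=1
after xor $t3, $t3, 8: $t3=1^8=9
after add $t0, $t0, 4: $t0=24+4=28
after add $t4, $t4, 2: $t4=17+2=19
cmp $t4, 19  (cmp 19,19)
bne body: not taken
sw $t3, (20) → M[20]=9
halt.
Total executed instructions: 54.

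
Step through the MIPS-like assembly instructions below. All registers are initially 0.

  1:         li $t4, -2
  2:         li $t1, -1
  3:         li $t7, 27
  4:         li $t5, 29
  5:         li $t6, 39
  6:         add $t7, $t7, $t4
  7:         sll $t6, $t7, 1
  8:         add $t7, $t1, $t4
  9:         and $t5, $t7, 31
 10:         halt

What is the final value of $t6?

li $t4, -2 → $t4=-2
li $t1, -1 → $t1=-1
li $t7, 27 → $t7=27
li $t5, 29 → $t5=29
li $t6, 39 → $t6=39
add $t7, $t7, $t4 → $t7=27+(-2)=25
sll $t6, $t7, 1 → $t6=25<<1=50
add $t7, $t1, $t4 → $t7=(-1)+(-2)=-3
and $t5, $t7, 31 → $t5=(-3)&31=29
halt.

50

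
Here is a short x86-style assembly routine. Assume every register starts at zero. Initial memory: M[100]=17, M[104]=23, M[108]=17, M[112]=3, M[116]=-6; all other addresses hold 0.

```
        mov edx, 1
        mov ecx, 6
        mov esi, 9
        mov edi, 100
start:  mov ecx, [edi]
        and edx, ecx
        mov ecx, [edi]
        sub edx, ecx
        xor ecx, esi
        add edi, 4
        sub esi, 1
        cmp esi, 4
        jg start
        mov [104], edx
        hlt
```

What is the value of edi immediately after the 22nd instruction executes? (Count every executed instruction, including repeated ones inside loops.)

108

mov edx, 1 → edx=1
mov ecx, 6 → ecx=6
mov esi, 9 → esi=9
mov edi, 100 → edi=100
mov ecx, [edi] → ecx=M[100]=17
and edx, ecx → edx=1&17=1
mov ecx, [edi] → ecx=M[100]=17
sub edx, ecx → edx=1-17=-16
xor ecx, esi → ecx=17^9=24
add edi, 4 → edi=100+4=104
sub esi, 1 → esi=9-1=8
cmp esi, 4  (cmp 8,4)
jg start: taken
mov ecx, [edi] → ecx=M[104]=23
and edx, ecx → edx=(-16)&23=16
mov ecx, [edi] → ecx=M[104]=23
sub edx, ecx → edx=16-23=-7
xor ecx, esi → ecx=23^8=31
add edi, 4 → edi=104+4=108
sub esi, 1 → esi=8-1=7
cmp esi, 4  (cmp 7,4)
jg start: taken
After step 22: edi = 108.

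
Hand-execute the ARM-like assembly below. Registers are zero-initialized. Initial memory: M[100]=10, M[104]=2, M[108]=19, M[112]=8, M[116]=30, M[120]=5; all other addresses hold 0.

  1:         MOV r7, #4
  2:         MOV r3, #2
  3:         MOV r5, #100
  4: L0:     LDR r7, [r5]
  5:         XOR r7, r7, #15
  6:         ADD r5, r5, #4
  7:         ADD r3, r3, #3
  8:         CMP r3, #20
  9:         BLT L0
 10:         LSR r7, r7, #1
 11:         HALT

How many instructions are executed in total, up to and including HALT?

41

after MOV r7, #4: r7=4
after MOV r3, #2: r3=2
after MOV r5, #100: r5=100
after LDR r7, [r5]: r7=M[100]=10
after XOR r7, r7, #15: r7=10^15=5
after ADD r5, r5, #4: r5=100+4=104
after ADD r3, r3, #3: r3=2+3=5
CMP r3, #20  (cmp 5,20)
BLT L0: taken
after LDR r7, [r5]: r7=M[104]=2
after XOR r7, r7, #15: r7=2^15=13
after ADD r5, r5, #4: r5=104+4=108
after ADD r3, r3, #3: r3=5+3=8
CMP r3, #20  (cmp 8,20)
BLT L0: taken
after LDR r7, [r5]: r7=M[108]=19
after XOR r7, r7, #15: r7=19^15=28
after ADD r5, r5, #4: r5=108+4=112
after ADD r3, r3, #3: r3=8+3=11
CMP r3, #20  (cmp 11,20)
BLT L0: taken
after LDR r7, [r5]: r7=M[112]=8
after XOR r7, r7, #15: r7=8^15=7
after ADD r5, r5, #4: r5=112+4=116
after ADD r3, r3, #3: r3=11+3=14
CMP r3, #20  (cmp 14,20)
BLT L0: taken
after LDR r7, [r5]: r7=M[116]=30
after XOR r7, r7, #15: r7=30^15=17
after ADD r5, r5, #4: r5=116+4=120
after ADD r3, r3, #3: r3=14+3=17
CMP r3, #20  (cmp 17,20)
BLT L0: taken
after LDR r7, [r5]: r7=M[120]=5
after XOR r7, r7, #15: r7=5^15=10
after ADD r5, r5, #4: r5=120+4=124
after ADD r3, r3, #3: r3=17+3=20
CMP r3, #20  (cmp 20,20)
BLT L0: not taken
after LSR r7, r7, #1: r7=10>>1=5
halt.
Total executed instructions: 41.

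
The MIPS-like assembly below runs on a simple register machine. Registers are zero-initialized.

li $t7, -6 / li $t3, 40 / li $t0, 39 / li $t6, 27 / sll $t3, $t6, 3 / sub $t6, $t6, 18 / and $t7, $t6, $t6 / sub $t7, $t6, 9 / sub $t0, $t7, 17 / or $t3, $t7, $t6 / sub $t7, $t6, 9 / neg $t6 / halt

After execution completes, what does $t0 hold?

after li $t7, -6: $t7=-6
after li $t3, 40: $t3=40
after li $t0, 39: $t0=39
after li $t6, 27: $t6=27
after sll $t3, $t6, 3: $t3=27<<3=216
after sub $t6, $t6, 18: $t6=27-18=9
after and $t7, $t6, $t6: $t7=9&9=9
after sub $t7, $t6, 9: $t7=9-9=0
after sub $t0, $t7, 17: $t0=0-17=-17
after or $t3, $t7, $t6: $t3=0|9=9
after sub $t7, $t6, 9: $t7=9-9=0
after neg $t6: $t6=-(9)=-9
halt.

-17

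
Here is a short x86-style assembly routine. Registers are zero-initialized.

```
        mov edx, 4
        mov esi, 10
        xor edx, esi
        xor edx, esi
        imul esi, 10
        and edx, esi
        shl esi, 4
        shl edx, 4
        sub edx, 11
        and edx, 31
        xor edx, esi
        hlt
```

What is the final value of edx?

1621

after mov edx, 4: edx=4
after mov esi, 10: esi=10
after xor edx, esi: edx=4^10=14
after xor edx, esi: edx=14^10=4
after imul esi, 10: esi=10*10=100
after and edx, esi: edx=4&100=4
after shl esi, 4: esi=100<<4=1600
after shl edx, 4: edx=4<<4=64
after sub edx, 11: edx=64-11=53
after and edx, 31: edx=53&31=21
after xor edx, esi: edx=21^1600=1621
halt.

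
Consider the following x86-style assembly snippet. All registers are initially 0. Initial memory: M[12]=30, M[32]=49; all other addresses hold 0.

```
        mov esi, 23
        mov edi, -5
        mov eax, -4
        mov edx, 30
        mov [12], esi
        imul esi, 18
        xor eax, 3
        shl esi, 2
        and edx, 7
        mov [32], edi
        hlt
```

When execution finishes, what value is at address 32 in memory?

-5

after mov esi, 23: esi=23
after mov edi, -5: edi=-5
after mov eax, -4: eax=-4
after mov edx, 30: edx=30
mov [12], esi → M[12]=23
after imul esi, 18: esi=23*18=414
after xor eax, 3: eax=(-4)^3=-1
after shl esi, 2: esi=414<<2=1656
after and edx, 7: edx=30&7=6
mov [32], edi → M[32]=-5
halt.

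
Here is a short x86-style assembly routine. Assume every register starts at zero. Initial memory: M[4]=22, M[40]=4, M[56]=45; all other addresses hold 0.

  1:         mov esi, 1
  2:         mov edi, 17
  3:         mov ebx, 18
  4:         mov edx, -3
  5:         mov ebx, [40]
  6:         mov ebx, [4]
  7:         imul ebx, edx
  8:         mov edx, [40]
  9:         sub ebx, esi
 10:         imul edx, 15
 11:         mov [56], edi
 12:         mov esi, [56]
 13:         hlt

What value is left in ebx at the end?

esi=1
edi=17
ebx=18
edx=-3
ebx=M[40]=4
ebx=M[4]=22
ebx=22*(-3)=-66
edx=M[40]=4
ebx=(-66)-1=-67
edx=4*15=60
mov [56], edi → M[56]=17
esi=M[56]=17
halt.

-67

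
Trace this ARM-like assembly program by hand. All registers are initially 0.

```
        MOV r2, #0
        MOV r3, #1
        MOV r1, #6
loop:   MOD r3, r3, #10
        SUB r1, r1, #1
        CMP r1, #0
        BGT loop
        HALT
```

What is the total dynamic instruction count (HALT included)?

28

r2=0
r3=1
r1=6
r3=1%10=1
r1=6-1=5
CMP r1, #0  (cmp 5,0)
BGT loop: taken
r3=1%10=1
r1=5-1=4
CMP r1, #0  (cmp 4,0)
BGT loop: taken
r3=1%10=1
r1=4-1=3
CMP r1, #0  (cmp 3,0)
BGT loop: taken
r3=1%10=1
r1=3-1=2
CMP r1, #0  (cmp 2,0)
BGT loop: taken
r3=1%10=1
r1=2-1=1
CMP r1, #0  (cmp 1,0)
BGT loop: taken
r3=1%10=1
r1=1-1=0
CMP r1, #0  (cmp 0,0)
BGT loop: not taken
halt.
Total executed instructions: 28.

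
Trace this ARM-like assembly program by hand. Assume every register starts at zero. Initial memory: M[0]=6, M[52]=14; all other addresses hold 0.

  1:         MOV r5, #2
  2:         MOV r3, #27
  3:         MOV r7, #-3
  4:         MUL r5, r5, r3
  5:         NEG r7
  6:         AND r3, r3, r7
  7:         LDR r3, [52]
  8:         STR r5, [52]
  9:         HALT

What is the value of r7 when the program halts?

3

MOV r5, #2 → r5=2
MOV r3, #27 → r3=27
MOV r7, #-3 → r7=-3
MUL r5, r5, r3 → r5=2*27=54
NEG r7 → r7=-(-3)=3
AND r3, r3, r7 → r3=27&3=3
LDR r3, [52] → r3=M[52]=14
STR r5, [52] → M[52]=54
halt.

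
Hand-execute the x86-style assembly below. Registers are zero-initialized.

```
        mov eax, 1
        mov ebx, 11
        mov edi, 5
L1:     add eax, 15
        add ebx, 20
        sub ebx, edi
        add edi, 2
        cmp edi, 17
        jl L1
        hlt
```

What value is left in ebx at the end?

71

eax=1
ebx=11
edi=5
eax=1+15=16
ebx=11+20=31
ebx=31-5=26
edi=5+2=7
cmp edi, 17  (cmp 7,17)
jl L1: taken
eax=16+15=31
ebx=26+20=46
ebx=46-7=39
edi=7+2=9
cmp edi, 17  (cmp 9,17)
jl L1: taken
eax=31+15=46
ebx=39+20=59
ebx=59-9=50
edi=9+2=11
cmp edi, 17  (cmp 11,17)
jl L1: taken
eax=46+15=61
ebx=50+20=70
ebx=70-11=59
edi=11+2=13
cmp edi, 17  (cmp 13,17)
jl L1: taken
eax=61+15=76
ebx=59+20=79
ebx=79-13=66
edi=13+2=15
cmp edi, 17  (cmp 15,17)
jl L1: taken
eax=76+15=91
ebx=66+20=86
ebx=86-15=71
edi=15+2=17
cmp edi, 17  (cmp 17,17)
jl L1: not taken
halt.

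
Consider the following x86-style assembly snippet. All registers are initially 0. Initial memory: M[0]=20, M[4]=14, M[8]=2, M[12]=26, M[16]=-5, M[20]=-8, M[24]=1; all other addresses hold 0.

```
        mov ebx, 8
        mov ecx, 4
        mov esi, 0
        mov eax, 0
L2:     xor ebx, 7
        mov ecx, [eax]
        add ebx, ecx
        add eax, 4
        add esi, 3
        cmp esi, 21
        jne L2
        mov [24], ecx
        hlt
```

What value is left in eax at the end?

28

mov ebx, 8 → ebx=8
mov ecx, 4 → ecx=4
mov esi, 0 → esi=0
mov eax, 0 → eax=0
xor ebx, 7 → ebx=8^7=15
mov ecx, [eax] → ecx=M[0]=20
add ebx, ecx → ebx=15+20=35
add eax, 4 → eax=0+4=4
add esi, 3 → esi=0+3=3
cmp esi, 21  (cmp 3,21)
jne L2: taken
xor ebx, 7 → ebx=35^7=36
mov ecx, [eax] → ecx=M[4]=14
add ebx, ecx → ebx=36+14=50
add eax, 4 → eax=4+4=8
add esi, 3 → esi=3+3=6
cmp esi, 21  (cmp 6,21)
jne L2: taken
xor ebx, 7 → ebx=50^7=53
mov ecx, [eax] → ecx=M[8]=2
add ebx, ecx → ebx=53+2=55
add eax, 4 → eax=8+4=12
add esi, 3 → esi=6+3=9
cmp esi, 21  (cmp 9,21)
jne L2: taken
xor ebx, 7 → ebx=55^7=48
mov ecx, [eax] → ecx=M[12]=26
add ebx, ecx → ebx=48+26=74
add eax, 4 → eax=12+4=16
add esi, 3 → esi=9+3=12
cmp esi, 21  (cmp 12,21)
jne L2: taken
xor ebx, 7 → ebx=74^7=77
mov ecx, [eax] → ecx=M[16]=-5
add ebx, ecx → ebx=77+(-5)=72
add eax, 4 → eax=16+4=20
add esi, 3 → esi=12+3=15
cmp esi, 21  (cmp 15,21)
jne L2: taken
xor ebx, 7 → ebx=72^7=79
mov ecx, [eax] → ecx=M[20]=-8
add ebx, ecx → ebx=79+(-8)=71
add eax, 4 → eax=20+4=24
add esi, 3 → esi=15+3=18
cmp esi, 21  (cmp 18,21)
jne L2: taken
xor ebx, 7 → ebx=71^7=64
mov ecx, [eax] → ecx=M[24]=1
add ebx, ecx → ebx=64+1=65
add eax, 4 → eax=24+4=28
add esi, 3 → esi=18+3=21
cmp esi, 21  (cmp 21,21)
jne L2: not taken
mov [24], ecx → M[24]=1
halt.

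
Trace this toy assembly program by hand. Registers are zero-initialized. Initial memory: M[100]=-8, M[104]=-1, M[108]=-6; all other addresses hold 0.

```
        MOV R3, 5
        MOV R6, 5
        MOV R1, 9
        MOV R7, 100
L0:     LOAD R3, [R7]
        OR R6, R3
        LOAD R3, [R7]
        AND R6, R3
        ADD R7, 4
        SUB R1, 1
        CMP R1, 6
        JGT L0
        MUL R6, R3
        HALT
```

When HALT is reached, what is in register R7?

R3=5
R6=5
R1=9
R7=100
R3=M[100]=-8
R6=5|(-8)=-3
R3=M[100]=-8
R6=(-3)&(-8)=-8
R7=100+4=104
R1=9-1=8
CMP R1, 6  (cmp 8,6)
JGT L0: taken
R3=M[104]=-1
R6=(-8)|(-1)=-1
R3=M[104]=-1
R6=(-1)&(-1)=-1
R7=104+4=108
R1=8-1=7
CMP R1, 6  (cmp 7,6)
JGT L0: taken
R3=M[108]=-6
R6=(-1)|(-6)=-1
R3=M[108]=-6
R6=(-1)&(-6)=-6
R7=108+4=112
R1=7-1=6
CMP R1, 6  (cmp 6,6)
JGT L0: not taken
R6=(-6)*(-6)=36
halt.

112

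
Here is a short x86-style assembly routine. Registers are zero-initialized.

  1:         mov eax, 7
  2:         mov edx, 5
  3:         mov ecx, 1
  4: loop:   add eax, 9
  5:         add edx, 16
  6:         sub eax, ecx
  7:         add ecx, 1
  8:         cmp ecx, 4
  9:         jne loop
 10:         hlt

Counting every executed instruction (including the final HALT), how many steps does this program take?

mov eax, 7 → eax=7
mov edx, 5 → edx=5
mov ecx, 1 → ecx=1
add eax, 9 → eax=7+9=16
add edx, 16 → edx=5+16=21
sub eax, ecx → eax=16-1=15
add ecx, 1 → ecx=1+1=2
cmp ecx, 4  (cmp 2,4)
jne loop: taken
add eax, 9 → eax=15+9=24
add edx, 16 → edx=21+16=37
sub eax, ecx → eax=24-2=22
add ecx, 1 → ecx=2+1=3
cmp ecx, 4  (cmp 3,4)
jne loop: taken
add eax, 9 → eax=22+9=31
add edx, 16 → edx=37+16=53
sub eax, ecx → eax=31-3=28
add ecx, 1 → ecx=3+1=4
cmp ecx, 4  (cmp 4,4)
jne loop: not taken
halt.
Total executed instructions: 22.

22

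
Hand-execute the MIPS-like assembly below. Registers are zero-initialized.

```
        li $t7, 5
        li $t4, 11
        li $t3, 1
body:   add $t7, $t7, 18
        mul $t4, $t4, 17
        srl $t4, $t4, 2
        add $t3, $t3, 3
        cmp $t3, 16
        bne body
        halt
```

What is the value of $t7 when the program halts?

li $t7, 5 → $t7=5
li $t4, 11 → $t4=11
li $t3, 1 → $t3=1
add $t7, $t7, 18 → $t7=5+18=23
mul $t4, $t4, 17 → $t4=11*17=187
srl $t4, $t4, 2 → $t4=187>>2=46
add $t3, $t3, 3 → $t3=1+3=4
cmp $t3, 16  (cmp 4,16)
bne body: taken
add $t7, $t7, 18 → $t7=23+18=41
mul $t4, $t4, 17 → $t4=46*17=782
srl $t4, $t4, 2 → $t4=782>>2=195
add $t3, $t3, 3 → $t3=4+3=7
cmp $t3, 16  (cmp 7,16)
bne body: taken
add $t7, $t7, 18 → $t7=41+18=59
mul $t4, $t4, 17 → $t4=195*17=3315
srl $t4, $t4, 2 → $t4=3315>>2=828
add $t3, $t3, 3 → $t3=7+3=10
cmp $t3, 16  (cmp 10,16)
bne body: taken
add $t7, $t7, 18 → $t7=59+18=77
mul $t4, $t4, 17 → $t4=828*17=14076
srl $t4, $t4, 2 → $t4=14076>>2=3519
add $t3, $t3, 3 → $t3=10+3=13
cmp $t3, 16  (cmp 13,16)
bne body: taken
add $t7, $t7, 18 → $t7=77+18=95
mul $t4, $t4, 17 → $t4=3519*17=59823
srl $t4, $t4, 2 → $t4=59823>>2=14955
add $t3, $t3, 3 → $t3=13+3=16
cmp $t3, 16  (cmp 16,16)
bne body: not taken
halt.

95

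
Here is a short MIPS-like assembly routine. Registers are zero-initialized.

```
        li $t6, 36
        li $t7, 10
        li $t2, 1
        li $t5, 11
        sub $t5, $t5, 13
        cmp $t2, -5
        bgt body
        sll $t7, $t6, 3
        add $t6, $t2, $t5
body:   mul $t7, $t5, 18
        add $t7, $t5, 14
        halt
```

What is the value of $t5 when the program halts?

after li $t6, 36: $t6=36
after li $t7, 10: $t7=10
after li $t2, 1: $t2=1
after li $t5, 11: $t5=11
after sub $t5, $t5, 13: $t5=11-13=-2
cmp $t2, -5  (cmp 1,-5)
bgt body: taken
after mul $t7, $t5, 18: $t7=(-2)*18=-36
after add $t7, $t5, 14: $t7=(-2)+14=12
halt.

-2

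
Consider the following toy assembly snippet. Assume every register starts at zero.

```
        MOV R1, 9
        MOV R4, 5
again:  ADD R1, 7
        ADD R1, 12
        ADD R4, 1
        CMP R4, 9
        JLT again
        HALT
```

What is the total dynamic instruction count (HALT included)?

R1=9
R4=5
R1=9+7=16
R1=16+12=28
R4=5+1=6
CMP R4, 9  (cmp 6,9)
JLT again: taken
R1=28+7=35
R1=35+12=47
R4=6+1=7
CMP R4, 9  (cmp 7,9)
JLT again: taken
R1=47+7=54
R1=54+12=66
R4=7+1=8
CMP R4, 9  (cmp 8,9)
JLT again: taken
R1=66+7=73
R1=73+12=85
R4=8+1=9
CMP R4, 9  (cmp 9,9)
JLT again: not taken
halt.
Total executed instructions: 23.

23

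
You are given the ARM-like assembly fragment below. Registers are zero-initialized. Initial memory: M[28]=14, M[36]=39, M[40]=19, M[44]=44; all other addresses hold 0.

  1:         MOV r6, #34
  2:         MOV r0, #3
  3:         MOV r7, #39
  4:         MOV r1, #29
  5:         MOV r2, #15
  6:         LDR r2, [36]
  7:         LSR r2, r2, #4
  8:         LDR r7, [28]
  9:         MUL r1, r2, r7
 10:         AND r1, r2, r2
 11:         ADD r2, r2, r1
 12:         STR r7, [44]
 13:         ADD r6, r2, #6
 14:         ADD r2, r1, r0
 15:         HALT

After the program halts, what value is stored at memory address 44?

r6=34
r0=3
r7=39
r1=29
r2=15
r2=M[36]=39
r2=39>>4=2
r7=M[28]=14
r1=2*14=28
r1=2&2=2
r2=2+2=4
STR r7, [44] → M[44]=14
r6=4+6=10
r2=2+3=5
halt.

14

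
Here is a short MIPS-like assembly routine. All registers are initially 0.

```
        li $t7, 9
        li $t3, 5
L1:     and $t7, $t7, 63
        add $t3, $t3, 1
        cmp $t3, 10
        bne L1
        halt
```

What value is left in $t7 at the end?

9

li $t7, 9 → $t7=9
li $t3, 5 → $t3=5
and $t7, $t7, 63 → $t7=9&63=9
add $t3, $t3, 1 → $t3=5+1=6
cmp $t3, 10  (cmp 6,10)
bne L1: taken
and $t7, $t7, 63 → $t7=9&63=9
add $t3, $t3, 1 → $t3=6+1=7
cmp $t3, 10  (cmp 7,10)
bne L1: taken
and $t7, $t7, 63 → $t7=9&63=9
add $t3, $t3, 1 → $t3=7+1=8
cmp $t3, 10  (cmp 8,10)
bne L1: taken
and $t7, $t7, 63 → $t7=9&63=9
add $t3, $t3, 1 → $t3=8+1=9
cmp $t3, 10  (cmp 9,10)
bne L1: taken
and $t7, $t7, 63 → $t7=9&63=9
add $t3, $t3, 1 → $t3=9+1=10
cmp $t3, 10  (cmp 10,10)
bne L1: not taken
halt.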